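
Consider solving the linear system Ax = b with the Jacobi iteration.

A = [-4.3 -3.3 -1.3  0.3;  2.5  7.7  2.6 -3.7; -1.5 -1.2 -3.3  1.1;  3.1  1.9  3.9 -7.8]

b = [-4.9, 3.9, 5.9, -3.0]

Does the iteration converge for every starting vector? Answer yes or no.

no

Split A = D + L + U, D = diag(-4.3, 7.7, -3.3, -7.8).
T_J = -D⁻¹(L+U): T[2,3] = -(1.1)/(-3.3) = +0.3333; T[2,2] = 0.
  T[0,:] = [+0.0000 -0.7674 -0.3023 +0.0698]
  T[1,:] = [-0.3247 +0.0000 -0.3377 +0.4805]
  T[2,:] = [-0.4545 -0.3636 +0.0000 +0.3333]
  T[3,:] = [+0.3974 +0.2436 +0.5000 +0.0000]
eigenvalue magnitudes: 1.1438, 0.4819, 0.4104, 0.4104.
ρ(T) = max|λ| = 1.1438; 1.1438 > 1: divergent.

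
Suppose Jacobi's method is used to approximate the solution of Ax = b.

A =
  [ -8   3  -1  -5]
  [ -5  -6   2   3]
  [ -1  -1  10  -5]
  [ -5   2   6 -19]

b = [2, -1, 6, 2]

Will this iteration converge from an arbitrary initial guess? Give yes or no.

yes

Split A = D + L + U, D = diag(-8, -6, 10, -19).
Jacobi: T = -D⁻¹(L+U), T[2,1] = -(-1)/(10) = +0.1000; T[2,2] = 0.
  T[0,:] = [+0.0000 +0.3750 -0.1250 -0.6250]
  T[1,:] = [-0.8333 +0.0000 +0.3333 +0.5000]
  T[2,:] = [+0.1000 +0.1000 +0.0000 +0.5000]
  T[3,:] = [-0.2632 +0.1053 +0.3158 +0.0000]
|eigenvalues of T|: 0.5865, 0.4636, 0.4513, 0.4513.
ρ(T) = max|λ| = 0.5865; 0.5865 < 1, so it converges for any x₀.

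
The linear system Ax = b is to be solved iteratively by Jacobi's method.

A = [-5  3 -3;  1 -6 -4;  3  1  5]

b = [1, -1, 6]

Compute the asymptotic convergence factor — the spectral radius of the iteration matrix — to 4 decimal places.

0.9337

Write A = D+L+U with D = diag(-5, -6, 5).
Jacobi T = -D⁻¹(L+U): T[2,1] = -(1)/(5) = -0.2000; T[2,2] = 0.
  T[0,:] = [+0.0000 +0.6000 -0.6000]
  T[1,:] = [+0.1667 +0.0000 -0.6667]
  T[2,:] = [-0.6000 -0.2000 +0.0000]
eigenvalue magnitudes: 0.9337, 0.5277, 0.5277.
spectral radius ρ = 0.9337; 0.9337 < 1 ⇒ converges.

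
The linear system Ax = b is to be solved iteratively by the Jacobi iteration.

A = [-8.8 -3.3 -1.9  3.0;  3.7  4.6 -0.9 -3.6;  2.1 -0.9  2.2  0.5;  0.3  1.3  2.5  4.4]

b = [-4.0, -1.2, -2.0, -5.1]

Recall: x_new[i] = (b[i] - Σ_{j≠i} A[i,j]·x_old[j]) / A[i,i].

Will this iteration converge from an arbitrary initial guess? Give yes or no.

Write A = D+L+U with D = diag(-8.8, 4.6, 2.2, 4.4).
Jacobi: T = -D⁻¹(L+U), T[0,1] = -(-3.3)/(-8.8) = -0.3750; T[0,0] = 0.
  T[0,:] = [+0.0000 -0.3750 -0.2159 +0.3409]
  T[1,:] = [-0.8043 +0.0000 +0.1957 +0.7826]
  T[2,:] = [-0.9545 +0.4091 +0.0000 -0.2273]
  T[3,:] = [-0.0682 -0.2955 -0.5682 +0.0000]
moduli |λ_i(T)| = 0.8337, 0.6230, 0.6230, 0.1570.
spectral radius ρ = 0.8337; 0.8337 < 1: convergent.

yes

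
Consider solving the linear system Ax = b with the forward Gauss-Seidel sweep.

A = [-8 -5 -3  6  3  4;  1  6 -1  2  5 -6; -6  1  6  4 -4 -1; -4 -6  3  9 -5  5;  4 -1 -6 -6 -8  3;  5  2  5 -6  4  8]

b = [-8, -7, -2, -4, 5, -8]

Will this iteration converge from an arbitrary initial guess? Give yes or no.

no

Split A = D + L + U, D = diag(-8, 6, 6, 9, -8, 8).
T_GS = -(D+L)⁻¹U: row 0 first, T[0,4] = -(3)/(-8) = +0.3750; later rows by forward substitution.
  T[0,:] = [+0.0000, -0.6250, -0.3750, +0.7500, +0.3750, +0.5000]
  T[1,:] = [+0.0000, +0.1042, +0.2292, -0.4583, -0.8958, +0.9167]
  T[2,:] = [+0.0000, -0.6424, -0.4132, +0.1597, +1.1910, +0.5139]
  T[3,:] = [+0.0000, +0.0058, +0.1238, -0.0255, -0.2720, +0.1065]
  T[4,:] = [+0.0000, +0.1519, +0.0009, +0.3316, -0.3898, +0.0451]
  T[5,:] = [+0.0000, +0.6944, +0.5278, -0.6389, -0.7639, -0.8056]
|eigenvalues of T|: 1.5235, 0.5779, 0.5779, 0.3025, 0.0587, 0.0000.
spectral radius ρ = 1.5235; 1.5235 > 1, so it fails to converge.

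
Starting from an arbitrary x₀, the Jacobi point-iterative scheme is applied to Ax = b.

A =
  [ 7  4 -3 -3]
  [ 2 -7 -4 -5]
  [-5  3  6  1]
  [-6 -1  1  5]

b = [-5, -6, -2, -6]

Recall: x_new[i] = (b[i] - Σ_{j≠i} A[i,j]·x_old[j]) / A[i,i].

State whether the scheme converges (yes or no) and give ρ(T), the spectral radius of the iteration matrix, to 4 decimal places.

no, ρ = 1.1326

Split A = D + L + U, D = diag(7, -7, 6, 5).
Jacobi T = -D⁻¹(L+U): T[0,3] = -(-3)/(7) = +0.4286; T[0,0] = 0.
  T[0,:] = [+0.0000 -0.5714 +0.4286 +0.4286]
  T[1,:] = [+0.2857 +0.0000 -0.5714 -0.7143]
  T[2,:] = [+0.8333 -0.5000 +0.0000 -0.1667]
  T[3,:] = [+1.2000 +0.2000 -0.2000 +0.0000]
|roots of det(T-λI)|: 1.1326, 0.7388, 0.7388, 0.1178.
ρ = 1.1326; 1.1326 > 1: divergent.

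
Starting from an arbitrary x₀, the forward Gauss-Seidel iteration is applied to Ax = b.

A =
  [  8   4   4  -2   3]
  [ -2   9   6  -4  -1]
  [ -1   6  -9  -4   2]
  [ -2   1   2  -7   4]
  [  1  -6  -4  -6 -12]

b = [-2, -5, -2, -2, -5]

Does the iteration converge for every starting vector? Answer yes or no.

yes

Split A = D + L + U, D = diag(8, 9, -9, -7, -12).
T_GS = -(D+L)⁻¹U: row 0 first, T[0,4] = -(3)/(8) = -0.3750; later rows by forward substitution.
  T[0,:] = [+0.0000 -0.5000 -0.5000 +0.2500 -0.3750]
  T[1,:] = [+0.0000 -0.1111 -0.7778 +0.5000 +0.0278]
  T[2,:] = [+0.0000 -0.0185 -0.4630 -0.1389 +0.2824]
  T[3,:] = [+0.0000 +0.1217 -0.1005 -0.0397 +0.7632]
  T[4,:] = [+0.0000 -0.0408 +0.5518 -0.1630 -0.5209]
|roots of det(T-λI)|: 0.8920, 0.2143, 0.2143, 0.1723, 0.0000.
spectral radius ρ = 0.8920; 0.8920 < 1 ⇒ converges.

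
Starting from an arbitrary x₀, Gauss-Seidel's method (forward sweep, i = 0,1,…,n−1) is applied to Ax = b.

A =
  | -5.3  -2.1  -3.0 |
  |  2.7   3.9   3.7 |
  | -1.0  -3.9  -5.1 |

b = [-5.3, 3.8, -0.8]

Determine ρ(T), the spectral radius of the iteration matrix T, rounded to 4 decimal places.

Diagonal D = diag(-5.3, 3.9, -5.1); L, U strict lower/upper.
GS T = -(D+L)⁻¹U: row 0 first, T[0,1] = -(-2.1)/(-5.3) = -0.3962; later rows by forward substitution.
  T[0,:] = [+0.0000  -0.3962  -0.5660]
  T[1,:] = [+0.0000  +0.2743  -0.5568]
  T[2,:] = [+0.0000  -0.1321  +0.5368]
moduli |λ_i(T)| = 0.7068, 0.1043, 0.0000.
ρ = 0.7068; 0.7068 < 1 ⇒ converges.

0.7068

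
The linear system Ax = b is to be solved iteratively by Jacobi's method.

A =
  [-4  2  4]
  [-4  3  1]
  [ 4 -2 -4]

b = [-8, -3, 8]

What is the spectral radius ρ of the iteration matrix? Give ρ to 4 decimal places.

1.5408

A = D + L + U where D = diag(-4, 3, -4).
T_J = -D⁻¹(L+U): T[0,2] = -(4)/(-4) = +1.0000; T[0,0] = 0.
  T[0,:] = [+0.0000, +0.5000, +1.0000]
  T[1,:] = [+1.3333, +0.0000, -0.3333]
  T[2,:] = [+1.0000, -0.5000, +0.0000]
|roots of det(T-λI)|: 1.5408, 1.0000, 0.5408.
ρ = 1.5408; 1.5408 > 1: divergent.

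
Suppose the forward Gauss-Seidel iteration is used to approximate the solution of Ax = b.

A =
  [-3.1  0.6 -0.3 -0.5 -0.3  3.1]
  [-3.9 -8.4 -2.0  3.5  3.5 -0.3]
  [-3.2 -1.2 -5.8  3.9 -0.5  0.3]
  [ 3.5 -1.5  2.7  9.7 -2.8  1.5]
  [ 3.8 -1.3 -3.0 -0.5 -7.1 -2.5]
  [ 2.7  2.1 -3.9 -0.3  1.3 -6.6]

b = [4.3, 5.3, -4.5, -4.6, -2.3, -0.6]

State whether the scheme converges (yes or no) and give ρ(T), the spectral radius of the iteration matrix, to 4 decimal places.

Write A = D+L+U with D = diag(-3.1, -8.4, -5.8, 9.7, -7.1, -6.6).
T_GS = -(D+L)⁻¹U: row 0 first, T[0,1] = -(0.6)/(-3.1) = +0.1935; later rows by forward substitution.
  T[0,:] = [+0.0000, +0.1935, -0.0968, -0.1613, -0.0968, +1.0000]
  T[1,:] = [+0.0000, -0.0899, -0.1932, +0.4916, +0.4616, -0.5000]
  T[2,:] = [+0.0000, -0.0882, +0.0934, +0.6597, -0.1283, -0.3966]
  T[3,:] = [+0.0000, -0.0592, -0.0209, -0.0494, +0.4307, -0.4824]
  T[4,:] = [+0.0000, +0.1615, -0.0544, -0.4516, -0.1124, +0.4762]
  T[5,:] = [+0.0000, +0.1372, -0.1660, -0.3861, +0.1414, +0.6000]
|roots of det(T-λI)|: 0.8696, 0.4420, 0.4420, 0.0871, 0.0871, 0.0000.
ρ(T) = max|λ| = 0.8696; 0.8696 < 1 ⇒ converges.

yes, ρ = 0.8696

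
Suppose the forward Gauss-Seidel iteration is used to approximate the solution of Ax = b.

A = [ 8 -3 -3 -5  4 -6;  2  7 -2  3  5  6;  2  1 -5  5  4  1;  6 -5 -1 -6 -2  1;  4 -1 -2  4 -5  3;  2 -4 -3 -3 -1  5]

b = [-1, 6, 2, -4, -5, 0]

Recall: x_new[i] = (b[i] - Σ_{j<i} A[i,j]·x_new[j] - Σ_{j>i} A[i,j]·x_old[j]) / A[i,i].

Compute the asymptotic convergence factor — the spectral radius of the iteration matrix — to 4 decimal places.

Split A = D + L + U, D = diag(8, 7, -5, -6, -5, 5).
GS T = -(D+L)⁻¹U: row 0 first, T[0,3] = -(-5)/(8) = +0.6250; later rows by forward substitution.
  T[0,:] = [+0.0000 +0.3750 +0.3750 +0.6250 -0.5000 +0.7500]
  T[1,:] = [+0.0000 -0.1071 +0.1786 -0.6071 -0.5714 -1.0714]
  T[2,:] = [+0.0000 +0.1286 +0.1857 +1.1286 +0.4857 +0.2857]
  T[3,:] = [+0.0000 +0.4429 +0.1952 +0.9429 -0.4381 +1.7619]
  T[4,:] = [+0.0000 +0.6243 +0.3462 +0.9243 -0.8305 +2.7095]
  T[5,:] = [+0.0000 +0.2320 +0.2907 +0.6920 -0.3947 +0.6133]
eigenvalue magnitudes: 1.3148, 0.8788, 0.8788, 0.1563, 0.0540, 0.0000.
ρ = 1.3148; 1.3148 > 1 ⇒ diverges.

1.3148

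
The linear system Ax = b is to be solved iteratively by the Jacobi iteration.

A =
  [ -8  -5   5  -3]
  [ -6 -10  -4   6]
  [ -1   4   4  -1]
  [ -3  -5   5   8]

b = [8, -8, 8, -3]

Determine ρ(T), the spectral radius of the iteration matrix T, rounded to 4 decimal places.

Let D = diag(-8, -10, 4, 8); L, U the strict triangles.
Jacobi T = -D⁻¹(L+U): T[2,3] = -(-1)/(4) = +0.2500; T[2,2] = 0.
  T[0,:] = [+0.0000 -0.6250 +0.6250 -0.3750]
  T[1,:] = [-0.6000 +0.0000 -0.4000 +0.6000]
  T[2,:] = [+0.2500 -1.0000 +0.0000 +0.2500]
  T[3,:] = [+0.3750 +0.6250 -0.6250 +0.0000]
|λ(T)| sorted: 1.3148, 0.7435, 0.7435, 0.1419.
spectral radius ρ = 1.3148; 1.3148 > 1: divergent.

1.3148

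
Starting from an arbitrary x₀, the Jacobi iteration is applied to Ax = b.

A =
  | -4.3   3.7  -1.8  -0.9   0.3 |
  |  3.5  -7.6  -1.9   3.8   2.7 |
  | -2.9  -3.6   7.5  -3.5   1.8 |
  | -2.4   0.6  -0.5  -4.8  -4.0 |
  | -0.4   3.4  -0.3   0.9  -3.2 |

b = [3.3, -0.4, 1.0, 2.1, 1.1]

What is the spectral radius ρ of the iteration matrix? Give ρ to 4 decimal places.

Split A = D + L + U, D = diag(-4.3, -7.6, 7.5, -4.8, -3.2).
Jacobi T = -D⁻¹(L+U): T[3,1] = -(0.6)/(-4.8) = +0.1250; T[3,3] = 0.
  T[0,:] = [+0.0000  +0.8605  -0.4186  -0.2093  +0.0698]
  T[1,:] = [+0.4605  +0.0000  -0.2500  +0.5000  +0.3553]
  T[2,:] = [+0.3867  +0.4800  +0.0000  +0.4667  -0.2400]
  T[3,:] = [-0.5000  +0.1250  -0.1042  +0.0000  -0.8333]
  T[4,:] = [-0.1250  +1.0625  -0.0938  +0.2812  +0.0000]
|roots of det(T-λI)|: 1.1695, 0.6090, 0.6090, 0.5686, 0.5686.
ρ = 1.1695; 1.1695 > 1, so it fails to converge.

1.1695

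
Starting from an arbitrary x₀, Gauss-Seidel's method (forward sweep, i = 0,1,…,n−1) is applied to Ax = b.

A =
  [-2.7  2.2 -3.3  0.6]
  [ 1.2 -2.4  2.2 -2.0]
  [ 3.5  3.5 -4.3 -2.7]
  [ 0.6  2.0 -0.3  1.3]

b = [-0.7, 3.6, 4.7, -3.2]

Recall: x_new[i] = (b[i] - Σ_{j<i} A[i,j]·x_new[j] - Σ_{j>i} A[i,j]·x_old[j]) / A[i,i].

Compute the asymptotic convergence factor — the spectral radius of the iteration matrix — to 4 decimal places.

Diagonal D = diag(-2.7, -2.4, -4.3, 1.3); L, U strict lower/upper.
T_GS = -(D+L)⁻¹U: row 0 first, T[0,2] = -(-3.3)/(-2.7) = -1.2222; later rows by forward substitution.
  T[0,:] = [+0.0000  +0.8148  -1.2222  +0.2222]
  T[1,:] = [+0.0000  +0.4074  +0.3056  -0.7222]
  T[2,:] = [+0.0000  +0.9948  -0.7461  -1.0349]
  T[3,:] = [+0.0000  -0.7733  -0.0782  +0.7697]
|eigenvalues of T|: 1.5182, 0.9347, 0.1525, 0.0000.
ρ(T) = max|λ| = 1.5182; 1.5182 > 1: divergent.

1.5182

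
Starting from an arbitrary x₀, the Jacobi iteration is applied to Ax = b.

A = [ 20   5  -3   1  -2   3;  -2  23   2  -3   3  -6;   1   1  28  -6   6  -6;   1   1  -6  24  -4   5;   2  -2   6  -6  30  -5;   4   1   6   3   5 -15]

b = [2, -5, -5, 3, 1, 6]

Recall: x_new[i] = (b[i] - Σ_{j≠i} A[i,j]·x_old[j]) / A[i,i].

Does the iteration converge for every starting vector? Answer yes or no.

Write A = D+L+U with D = diag(20, 23, 28, 24, 30, -15).
Jacobi: T = -D⁻¹(L+U), T[3,4] = -(-4)/(24) = +0.1667; T[3,3] = 0.
  T[0,:] = [+0.0000  -0.2500  +0.1500  -0.0500  +0.1000  -0.1500]
  T[1,:] = [+0.0870  +0.0000  -0.0870  +0.1304  -0.1304  +0.2609]
  T[2,:] = [-0.0357  -0.0357  +0.0000  +0.2143  -0.2143  +0.2143]
  T[3,:] = [-0.0417  -0.0417  +0.2500  +0.0000  +0.1667  -0.2083]
  T[4,:] = [-0.0667  +0.0667  -0.2000  +0.2000  +0.0000  +0.1667]
  T[5,:] = [+0.2667  +0.0667  +0.4000  +0.2000  +0.3333  +0.0000]
|eigenvalues of T|: 0.5654, 0.2356, 0.2356, 0.2283, 0.2283, 0.0209.
ρ(T) = max|λ| = 0.5654; 0.5654 < 1: convergent.

yes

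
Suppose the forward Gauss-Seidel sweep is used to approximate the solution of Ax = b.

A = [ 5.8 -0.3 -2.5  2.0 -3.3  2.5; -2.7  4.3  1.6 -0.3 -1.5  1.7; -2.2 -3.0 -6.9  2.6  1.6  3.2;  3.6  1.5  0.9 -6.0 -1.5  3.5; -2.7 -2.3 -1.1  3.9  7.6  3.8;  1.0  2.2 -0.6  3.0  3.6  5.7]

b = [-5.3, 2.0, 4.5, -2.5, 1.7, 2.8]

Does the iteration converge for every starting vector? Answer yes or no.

no

Diagonal D = diag(5.8, 4.3, -6.9, -6, 7.6, 5.7); L, U strict lower/upper.
GS T = -(D+L)⁻¹U: row 0 first, T[0,3] = -(2)/(5.8) = -0.3448; later rows by forward substitution.
  T[0,:] = [+0.0000  +0.0517  +0.4310  -0.3448  +0.5690  -0.4310]
  T[1,:] = [+0.0000  +0.0325  -0.1014  -0.1468  +0.7061  -0.6660]
  T[2,:] = [+0.0000  -0.0306  -0.0933  +0.5506  -0.2565  +0.8908]
  T[3,:] = [+0.0000  +0.0346  +0.2193  -0.1610  +0.2294  +0.2918]
  T[4,:] = [+0.0000  +0.0060  -0.0036  -0.0046  +0.2610  -0.8755]
  T[5,:] = [+0.0000  -0.0468  -0.1594  +0.2627  -0.6849  +0.8258]
|eigenvalues of T|: 1.3433, 0.5436, 0.2035, 0.1456, 0.0074, 0.0000.
ρ = 1.3433; 1.3433 > 1: divergent.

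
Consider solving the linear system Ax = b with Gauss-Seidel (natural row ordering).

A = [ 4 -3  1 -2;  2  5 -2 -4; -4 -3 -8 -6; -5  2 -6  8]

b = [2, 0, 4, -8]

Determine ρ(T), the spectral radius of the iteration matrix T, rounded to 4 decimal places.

1.3366

A = D + L + U where D = diag(4, 5, -8, 8).
Gauss-Seidel: T = -(D+L)⁻¹U, row 0 first, T[0,1] = -(-3)/(4) = +0.7500; later rows by forward substitution.
  T[0,:] = [+0.0000 +0.7500 -0.2500 +0.5000]
  T[1,:] = [+0.0000 -0.3000 +0.5000 +0.6000]
  T[2,:] = [+0.0000 -0.2625 -0.0625 -1.2250]
  T[3,:] = [+0.0000 +0.3469 -0.3281 -0.7563]
|roots of det(T-λI)|: 1.3366, 0.3244, 0.3244, 0.0000.
ρ(T) = max|λ| = 1.3366; 1.3366 > 1, so it fails to converge.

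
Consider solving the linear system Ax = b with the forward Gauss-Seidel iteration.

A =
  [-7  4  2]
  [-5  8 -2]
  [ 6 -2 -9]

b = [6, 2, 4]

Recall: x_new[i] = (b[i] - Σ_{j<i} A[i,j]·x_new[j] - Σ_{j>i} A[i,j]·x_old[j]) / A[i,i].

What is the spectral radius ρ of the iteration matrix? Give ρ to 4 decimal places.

Diagonal D = diag(-7, 8, -9); L, U strict lower/upper.
T_GS = -(D+L)⁻¹U: row 0 first, T[0,2] = -(2)/(-7) = +0.2857; later rows by forward substitution.
  T[0,:] = [+0.0000  +0.5714  +0.2857]
  T[1,:] = [+0.0000  +0.3571  +0.4286]
  T[2,:] = [+0.0000  +0.3016  +0.0952]
|λ(T)| sorted: 0.6088, 0.1564, 0.0000.
ρ = 0.6088; 0.6088 < 1 ⇒ converges.

0.6088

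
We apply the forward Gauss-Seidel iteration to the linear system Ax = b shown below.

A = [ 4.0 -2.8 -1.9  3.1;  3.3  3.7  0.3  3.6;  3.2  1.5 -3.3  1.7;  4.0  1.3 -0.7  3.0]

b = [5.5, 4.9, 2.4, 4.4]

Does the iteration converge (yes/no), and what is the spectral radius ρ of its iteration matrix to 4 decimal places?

no, ρ = 1.2354

Diagonal D = diag(4, 3.7, -3.3, 3); L, U strict lower/upper.
Gauss-Seidel: T = -(D+L)⁻¹U, row 0 first, T[0,3] = -(3.1)/(4) = -0.7750; later rows by forward substitution.
  T[0,:] = [+0.0000  +0.7000  +0.4750  -0.7750]
  T[1,:] = [+0.0000  -0.6243  -0.5047  -0.2818]
  T[2,:] = [+0.0000  +0.3950  +0.2312  -0.3644]
  T[3,:] = [+0.0000  -0.5706  -0.3607  +1.0704]
moduli |λ_i(T)| = 1.2354, 0.4943, 0.0638, 0.0000.
spectral radius ρ = 1.2354; 1.2354 > 1: divergent.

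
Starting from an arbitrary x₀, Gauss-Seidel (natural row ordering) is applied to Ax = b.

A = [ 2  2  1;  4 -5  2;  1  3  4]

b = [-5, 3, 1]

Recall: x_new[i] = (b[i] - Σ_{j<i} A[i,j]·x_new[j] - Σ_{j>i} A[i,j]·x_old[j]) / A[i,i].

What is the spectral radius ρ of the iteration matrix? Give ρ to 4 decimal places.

0.8000

Diagonal D = diag(2, -5, 4); L, U strict lower/upper.
GS T = -(D+L)⁻¹U: row 0 first, T[0,1] = -(2)/(2) = -1.0000; later rows by forward substitution.
  T[0,:] = [+0.0000, -1.0000, -0.5000]
  T[1,:] = [+0.0000, -0.8000, +0.0000]
  T[2,:] = [+0.0000, +0.8500, +0.1250]
|roots of det(T-λI)|: 0.8000, 0.1250, 0.0000.
ρ(T) = max|λ| = 0.8000; 0.8000 < 1, so it converges for any x₀.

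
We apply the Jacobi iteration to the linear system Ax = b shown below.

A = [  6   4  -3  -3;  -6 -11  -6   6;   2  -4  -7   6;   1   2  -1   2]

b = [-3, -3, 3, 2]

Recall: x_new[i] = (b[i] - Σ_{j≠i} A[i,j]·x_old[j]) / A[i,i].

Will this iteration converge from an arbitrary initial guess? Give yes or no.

Diagonal D = diag(6, -11, -7, 2); L, U strict lower/upper.
Jacobi: T = -D⁻¹(L+U), T[3,0] = -(1)/(2) = -0.5000; T[3,3] = 0.
  T[0,:] = [+0.0000 -0.6667 +0.5000 +0.5000]
  T[1,:] = [-0.5455 +0.0000 -0.5455 +0.5455]
  T[2,:] = [+0.2857 -0.5714 +0.0000 +0.8571]
  T[3,:] = [-0.5000 -1.0000 +0.5000 +0.0000]
eigenvalue magnitudes: 1.1781, 0.8080, 0.8080, 0.3377.
ρ = 1.1781; 1.1781 > 1: divergent.

no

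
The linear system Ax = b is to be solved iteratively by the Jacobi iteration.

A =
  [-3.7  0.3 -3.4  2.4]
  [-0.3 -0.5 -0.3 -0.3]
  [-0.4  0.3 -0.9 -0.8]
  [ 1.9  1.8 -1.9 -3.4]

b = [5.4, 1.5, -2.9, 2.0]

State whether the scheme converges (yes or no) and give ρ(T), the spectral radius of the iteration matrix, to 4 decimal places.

Split A = D + L + U, D = diag(-3.7, -0.5, -0.9, -3.4).
Jacobi T = -D⁻¹(L+U): T[3,1] = -(1.8)/(-3.4) = +0.5294; T[3,3] = 0.
  T[0,:] = [+0.0000  +0.0811  -0.9189  +0.6486]
  T[1,:] = [-0.6000  +0.0000  -0.6000  -0.6000]
  T[2,:] = [-0.4444  +0.3333  +0.0000  -0.8889]
  T[3,:] = [+0.5588  +0.5294  -0.5588  +0.0000]
|eigenvalues of T|: 1.2746, 0.7907, 0.7907, 0.3084.
ρ = 1.2746; 1.2746 > 1, so it fails to converge.

no, ρ = 1.2746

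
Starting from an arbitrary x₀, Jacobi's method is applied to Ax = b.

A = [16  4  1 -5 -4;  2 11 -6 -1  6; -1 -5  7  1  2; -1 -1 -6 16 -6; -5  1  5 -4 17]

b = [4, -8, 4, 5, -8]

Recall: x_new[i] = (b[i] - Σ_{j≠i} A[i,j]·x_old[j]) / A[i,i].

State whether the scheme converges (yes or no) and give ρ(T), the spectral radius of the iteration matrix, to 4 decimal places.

yes, ρ = 0.8393

Write A = D+L+U with D = diag(16, 11, 7, 16, 17).
Jacobi: T = -D⁻¹(L+U), T[1,2] = -(-6)/(11) = +0.5455; T[1,1] = 0.
  T[0,:] = [+0.0000  -0.2500  -0.0625  +0.3125  +0.2500]
  T[1,:] = [-0.1818  +0.0000  +0.5455  +0.0909  -0.5455]
  T[2,:] = [+0.1429  +0.7143  +0.0000  -0.1429  -0.2857]
  T[3,:] = [+0.0625  +0.0625  +0.3750  +0.0000  +0.3750]
  T[4,:] = [+0.2941  -0.0588  -0.2941  +0.2353  +0.0000]
moduli |λ_i(T)| = 0.8393, 0.6181, 0.6181, 0.4248, 0.1674.
ρ = 0.8393; 0.8393 < 1 ⇒ converges.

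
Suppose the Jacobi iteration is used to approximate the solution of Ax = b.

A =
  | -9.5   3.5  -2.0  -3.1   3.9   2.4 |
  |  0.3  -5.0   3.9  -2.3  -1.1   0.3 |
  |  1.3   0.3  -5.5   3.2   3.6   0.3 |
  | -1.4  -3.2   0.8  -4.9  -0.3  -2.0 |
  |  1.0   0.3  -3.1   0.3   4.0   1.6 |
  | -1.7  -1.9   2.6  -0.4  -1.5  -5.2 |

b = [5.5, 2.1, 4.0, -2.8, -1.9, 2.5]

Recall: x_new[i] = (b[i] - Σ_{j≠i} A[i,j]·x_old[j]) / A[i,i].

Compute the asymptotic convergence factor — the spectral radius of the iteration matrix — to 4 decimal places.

1.1482

Split A = D + L + U, D = diag(-9.5, -5, -5.5, -4.9, 4, -5.2).
T_J = -D⁻¹(L+U): T[5,4] = -(-1.5)/(-5.2) = -0.2885; T[5,5] = 0.
  T[0,:] = [+0.0000  +0.3684  -0.2105  -0.3263  +0.4105  +0.2526]
  T[1,:] = [+0.0600  +0.0000  +0.7800  -0.4600  -0.2200  +0.0600]
  T[2,:] = [+0.2364  +0.0545  +0.0000  +0.5818  +0.6545  +0.0545]
  T[3,:] = [-0.2857  -0.6531  +0.1633  +0.0000  -0.0612  -0.4082]
  T[4,:] = [-0.2500  -0.0750  +0.7750  -0.0750  +0.0000  -0.4000]
  T[5,:] = [-0.3269  -0.3654  +0.5000  -0.0769  -0.2885  +0.0000]
moduli |λ_i(T)| = 1.1482, 0.6508, 0.6508, 0.6266, 0.3867, 0.3867.
ρ = 1.1482; 1.1482 > 1 ⇒ diverges.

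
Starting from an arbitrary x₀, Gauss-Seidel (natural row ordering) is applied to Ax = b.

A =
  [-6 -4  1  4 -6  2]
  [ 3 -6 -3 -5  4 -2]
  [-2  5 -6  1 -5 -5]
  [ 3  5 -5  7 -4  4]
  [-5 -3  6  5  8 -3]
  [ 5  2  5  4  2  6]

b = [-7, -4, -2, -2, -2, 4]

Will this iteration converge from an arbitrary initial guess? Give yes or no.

no

A = D + L + U where D = diag(-6, -6, -6, 7, 8, 6).
Gauss-Seidel: T = -(D+L)⁻¹U, row 0 first, T[0,5] = -(2)/(-6) = +0.3333; later rows by forward substitution.
  T[0,:] = [+0.0000 -0.6667 +0.1667 +0.6667 -1.0000 +0.3333]
  T[1,:] = [+0.0000 -0.3333 -0.4167 -0.5000 +0.1667 -0.1667]
  T[2,:] = [+0.0000 -0.0556 -0.4028 -0.4722 -0.3611 -1.0833]
  T[3,:] = [+0.0000 +0.4841 -0.0615 -0.2659 +0.6230 -1.3690]
  T[4,:] = [+0.0000 -0.8026 +0.2884 +0.7495 -0.6811 +2.1890]
  T[5,:] = [+0.0000 +0.6577 +0.2805 -0.0680 +0.8904 +0.8636]
|eigenvalues of T|: 1.4909, 1.2266, 1.2266, 0.1095, 0.0404, 0.0000.
ρ(T) = max|λ| = 1.4909; 1.4909 > 1: divergent.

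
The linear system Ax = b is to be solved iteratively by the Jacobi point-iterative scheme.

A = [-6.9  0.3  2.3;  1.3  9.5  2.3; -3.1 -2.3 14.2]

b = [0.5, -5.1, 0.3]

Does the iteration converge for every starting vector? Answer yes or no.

A = D + L + U where D = diag(-6.9, 9.5, 14.2).
T_J = -D⁻¹(L+U): T[1,2] = -(2.3)/(9.5) = -0.2421; T[1,1] = 0.
  T[0,:] = [+0.0000 +0.0435 +0.3333]
  T[1,:] = [-0.1368 +0.0000 -0.2421]
  T[2,:] = [+0.2183 +0.1620 +0.0000]
|roots of det(T-λI)|: 0.2559, 0.1946, 0.1946.
spectral radius ρ = 0.2559; 0.2559 < 1 ⇒ converges.

yes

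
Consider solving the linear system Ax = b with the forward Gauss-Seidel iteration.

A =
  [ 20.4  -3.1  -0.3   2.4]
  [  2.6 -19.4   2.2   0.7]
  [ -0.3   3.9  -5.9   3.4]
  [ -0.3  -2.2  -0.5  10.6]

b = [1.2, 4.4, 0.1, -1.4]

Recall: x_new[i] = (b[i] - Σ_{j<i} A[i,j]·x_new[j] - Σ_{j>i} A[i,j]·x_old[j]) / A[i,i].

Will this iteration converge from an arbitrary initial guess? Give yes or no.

yes

A = D + L + U where D = diag(20.4, -19.4, -5.9, 10.6).
GS T = -(D+L)⁻¹U: row 0 first, T[0,1] = -(-3.1)/(20.4) = +0.1520; later rows by forward substitution.
  T[0,:] = [+0.0000, +0.1520, +0.0147, -0.1176]
  T[1,:] = [+0.0000, +0.0204, +0.1154, +0.0203]
  T[2,:] = [+0.0000, +0.0057, +0.0755, +0.5957]
  T[3,:] = [+0.0000, +0.0088, +0.0279, +0.0290]
|λ(T)| sorted: 0.1983, 0.0376, 0.0376, 0.0000.
spectral radius ρ = 0.1983; 0.1983 < 1: convergent.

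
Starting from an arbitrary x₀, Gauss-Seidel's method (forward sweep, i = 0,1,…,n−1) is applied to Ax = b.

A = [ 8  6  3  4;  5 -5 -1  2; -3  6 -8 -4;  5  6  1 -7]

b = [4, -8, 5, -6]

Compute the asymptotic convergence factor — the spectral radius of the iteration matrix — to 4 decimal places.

1.4670

Let D = diag(8, -5, -8, -7); L, U the strict triangles.
T_GS = -(D+L)⁻¹U: row 0 first, T[0,2] = -(3)/(8) = -0.3750; later rows by forward substitution.
  T[0,:] = [+0.0000 -0.7500 -0.3750 -0.5000]
  T[1,:] = [+0.0000 -0.7500 -0.5750 -0.1000]
  T[2,:] = [+0.0000 -0.2812 -0.2906 -0.3875]
  T[3,:] = [+0.0000 -1.2188 -0.8022 -0.4982]
|λ(T)| sorted: 1.4670, 0.1911, 0.1911, 0.0000.
spectral radius ρ = 1.4670; 1.4670 > 1 ⇒ diverges.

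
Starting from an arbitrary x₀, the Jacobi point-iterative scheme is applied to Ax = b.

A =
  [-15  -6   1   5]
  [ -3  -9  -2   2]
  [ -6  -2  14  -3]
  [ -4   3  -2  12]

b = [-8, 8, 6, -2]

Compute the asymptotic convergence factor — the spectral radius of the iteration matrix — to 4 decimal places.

Diagonal D = diag(-15, -9, 14, 12); L, U strict lower/upper.
Jacobi: T = -D⁻¹(L+U), T[0,1] = -(-6)/(-15) = -0.4000; T[0,0] = 0.
  T[0,:] = [+0.0000 -0.4000 +0.0667 +0.3333]
  T[1,:] = [-0.3333 +0.0000 -0.2222 +0.2222]
  T[2,:] = [+0.4286 +0.1429 +0.0000 +0.2143]
  T[3,:] = [+0.3333 -0.2500 +0.1667 +0.0000]
|eigenvalues of T|: 0.6092, 0.2803, 0.2803, 0.1575.
ρ(T) = max|λ| = 0.6092; 0.6092 < 1: convergent.

0.6092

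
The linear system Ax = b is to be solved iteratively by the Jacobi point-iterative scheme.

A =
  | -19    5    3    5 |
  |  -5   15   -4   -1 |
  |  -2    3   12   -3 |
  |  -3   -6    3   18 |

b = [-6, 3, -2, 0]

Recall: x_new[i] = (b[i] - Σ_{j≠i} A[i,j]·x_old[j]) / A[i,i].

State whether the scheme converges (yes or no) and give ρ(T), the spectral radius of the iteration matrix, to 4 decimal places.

Diagonal D = diag(-19, 15, 12, 18); L, U strict lower/upper.
T_J = -D⁻¹(L+U): T[1,3] = -(-1)/(15) = +0.0667; T[1,1] = 0.
  T[0,:] = [+0.0000, +0.2632, +0.1579, +0.2632]
  T[1,:] = [+0.3333, +0.0000, +0.2667, +0.0667]
  T[2,:] = [+0.1667, -0.2500, +0.0000, +0.2500]
  T[3,:] = [+0.1667, +0.3333, -0.1667, +0.0000]
eigenvalue magnitudes: 0.5075, 0.3536, 0.3536, 0.3142.
ρ = 0.5075; 0.5075 < 1, so it converges for any x₀.

yes, ρ = 0.5075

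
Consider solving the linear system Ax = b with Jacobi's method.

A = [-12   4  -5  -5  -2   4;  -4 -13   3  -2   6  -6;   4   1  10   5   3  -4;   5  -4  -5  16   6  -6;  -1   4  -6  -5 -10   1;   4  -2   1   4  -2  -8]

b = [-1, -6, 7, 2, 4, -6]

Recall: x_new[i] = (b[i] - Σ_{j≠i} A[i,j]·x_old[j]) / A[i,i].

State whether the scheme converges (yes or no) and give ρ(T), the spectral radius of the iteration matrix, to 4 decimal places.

Diagonal D = diag(-12, -13, 10, 16, -10, -8); L, U strict lower/upper.
Jacobi T = -D⁻¹(L+U): T[4,1] = -(4)/(-10) = +0.4000; T[4,4] = 0.
  T[0,:] = [+0.0000 +0.3333 -0.4167 -0.4167 -0.1667 +0.3333]
  T[1,:] = [-0.3077 +0.0000 +0.2308 -0.1538 +0.4615 -0.4615]
  T[2,:] = [-0.4000 -0.1000 +0.0000 -0.5000 -0.3000 +0.4000]
  T[3,:] = [-0.3125 +0.2500 +0.3125 +0.0000 -0.3750 +0.3750]
  T[4,:] = [-0.1000 +0.4000 -0.6000 -0.5000 +0.0000 +0.1000]
  T[5,:] = [+0.5000 -0.2500 +0.1250 +0.5000 -0.2500 +0.0000]
moduli |λ_i(T)| = 1.2274, 0.9061, 0.4206, 0.4206, 0.1787, 0.1076.
ρ = 1.2274; 1.2274 > 1 ⇒ diverges.

no, ρ = 1.2274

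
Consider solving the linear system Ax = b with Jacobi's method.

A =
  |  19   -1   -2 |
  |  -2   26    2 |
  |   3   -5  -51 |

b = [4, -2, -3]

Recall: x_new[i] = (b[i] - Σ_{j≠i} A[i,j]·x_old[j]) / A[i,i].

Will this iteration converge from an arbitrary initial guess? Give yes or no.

yes

Split A = D + L + U, D = diag(19, 26, -51).
Jacobi T = -D⁻¹(L+U): T[0,2] = -(-2)/(19) = +0.1053; T[0,0] = 0.
  T[0,:] = [+0.0000 +0.0526 +0.1053]
  T[1,:] = [+0.0769 +0.0000 -0.0769]
  T[2,:] = [+0.0588 -0.0980 +0.0000]
|λ(T)| sorted: 0.1562, 0.0813, 0.0813.
spectral radius ρ = 0.1562; 0.1562 < 1 ⇒ converges.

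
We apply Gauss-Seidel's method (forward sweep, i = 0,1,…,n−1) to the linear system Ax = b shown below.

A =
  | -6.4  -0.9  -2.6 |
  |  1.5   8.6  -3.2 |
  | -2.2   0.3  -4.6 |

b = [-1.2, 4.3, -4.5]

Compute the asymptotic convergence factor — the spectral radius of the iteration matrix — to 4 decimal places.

Let D = diag(-6.4, 8.6, -4.6); L, U the strict triangles.
GS T = -(D+L)⁻¹U: row 0 first, T[0,2] = -(-2.6)/(-6.4) = -0.4062; later rows by forward substitution.
  T[0,:] = [+0.0000  -0.1406  -0.4062]
  T[1,:] = [+0.0000  +0.0245  +0.4430]
  T[2,:] = [+0.0000  +0.0689  +0.2232]
|roots of det(T-λI)|: 0.3248, 0.0771, 0.0000.
ρ = 0.3248; 0.3248 < 1, so it converges for any x₀.

0.3248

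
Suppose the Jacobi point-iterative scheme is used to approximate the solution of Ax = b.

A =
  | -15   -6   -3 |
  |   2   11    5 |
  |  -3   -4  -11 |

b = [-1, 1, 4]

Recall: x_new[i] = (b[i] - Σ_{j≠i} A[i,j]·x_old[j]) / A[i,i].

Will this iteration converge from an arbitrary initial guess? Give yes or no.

yes

Write A = D+L+U with D = diag(-15, 11, -11).
T_J = -D⁻¹(L+U): T[0,1] = -(-6)/(-15) = -0.4000; T[0,0] = 0.
  T[0,:] = [+0.0000, -0.4000, -0.2000]
  T[1,:] = [-0.1818, +0.0000, -0.4545]
  T[2,:] = [-0.2727, -0.3636, +0.0000]
|λ(T)| sorted: 0.6267, 0.3166, 0.3166.
spectral radius ρ = 0.6267; 0.6267 < 1: convergent.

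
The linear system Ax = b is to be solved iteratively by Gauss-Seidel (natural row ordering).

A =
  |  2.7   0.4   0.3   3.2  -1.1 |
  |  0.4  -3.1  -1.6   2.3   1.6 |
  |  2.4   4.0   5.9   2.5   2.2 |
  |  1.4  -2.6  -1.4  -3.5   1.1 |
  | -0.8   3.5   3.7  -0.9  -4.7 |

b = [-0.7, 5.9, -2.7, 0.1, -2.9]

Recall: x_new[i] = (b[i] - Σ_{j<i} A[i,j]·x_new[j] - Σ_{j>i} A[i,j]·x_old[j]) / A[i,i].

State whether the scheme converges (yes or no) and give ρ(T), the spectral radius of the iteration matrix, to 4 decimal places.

no, ρ = 1.1290

Diagonal D = diag(2.7, -3.1, 5.9, -3.5, -4.7); L, U strict lower/upper.
GS T = -(D+L)⁻¹U: row 0 first, T[0,1] = -(0.4)/(2.7) = -0.1481; later rows by forward substitution.
  T[0,:] = [+0.0000  -0.1481  -0.1111  -1.1852  +0.4074]
  T[1,:] = [+0.0000  -0.0191  -0.5305  +0.5890  +0.5687]
  T[2,:] = [+0.0000  +0.0732  +0.4048  -0.3409  -0.9242]
  T[3,:] = [+0.0000  -0.0743  +0.1877  -0.7752  +0.4245]
  T[4,:] = [+0.0000  +0.0829  -0.0934  +0.5204  -0.4547]
moduli |λ_i(T)| = 1.1290, 0.3437, 0.0668, 0.0668, 0.0000.
spectral radius ρ = 1.1290; 1.1290 > 1: divergent.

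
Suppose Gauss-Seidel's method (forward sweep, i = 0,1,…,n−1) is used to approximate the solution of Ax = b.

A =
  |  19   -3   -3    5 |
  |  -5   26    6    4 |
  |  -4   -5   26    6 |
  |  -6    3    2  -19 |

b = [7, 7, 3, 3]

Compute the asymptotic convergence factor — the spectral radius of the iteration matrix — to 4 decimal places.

0.1896

Let D = diag(19, 26, 26, -19); L, U the strict triangles.
Gauss-Seidel: T = -(D+L)⁻¹U, row 0 first, T[0,2] = -(-3)/(19) = +0.1579; later rows by forward substitution.
  T[0,:] = [+0.0000  +0.1579  +0.1579  -0.2632]
  T[1,:] = [+0.0000  +0.0304  -0.2004  -0.2045]
  T[2,:] = [+0.0000  +0.0301  -0.0142  -0.3106]
  T[3,:] = [+0.0000  -0.0419  -0.0830  +0.0181]
|λ(T)| sorted: 0.1896, 0.1183, 0.1183, 0.0000.
spectral radius ρ = 0.1896; 0.1896 < 1: convergent.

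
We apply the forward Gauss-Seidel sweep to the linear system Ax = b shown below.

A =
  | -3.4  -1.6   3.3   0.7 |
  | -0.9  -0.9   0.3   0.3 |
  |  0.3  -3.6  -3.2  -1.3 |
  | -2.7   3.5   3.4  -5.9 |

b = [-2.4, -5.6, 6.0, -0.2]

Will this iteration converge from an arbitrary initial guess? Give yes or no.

A = D + L + U where D = diag(-3.4, -0.9, -3.2, -5.9).
Gauss-Seidel: T = -(D+L)⁻¹U, row 0 first, T[0,1] = -(-1.6)/(-3.4) = -0.4706; later rows by forward substitution.
  T[0,:] = [+0.0000  -0.4706  +0.9706  +0.2059]
  T[1,:] = [+0.0000  +0.4706  -0.6373  +0.1275]
  T[2,:] = [+0.0000  -0.5735  +0.8079  -0.5303]
  T[3,:] = [+0.0000  +0.1640  -0.3566  -0.3242]
moduli |λ_i(T)| = 1.3807, 0.4712, 0.0448, 0.0000.
ρ = 1.3807; 1.3807 > 1: divergent.

no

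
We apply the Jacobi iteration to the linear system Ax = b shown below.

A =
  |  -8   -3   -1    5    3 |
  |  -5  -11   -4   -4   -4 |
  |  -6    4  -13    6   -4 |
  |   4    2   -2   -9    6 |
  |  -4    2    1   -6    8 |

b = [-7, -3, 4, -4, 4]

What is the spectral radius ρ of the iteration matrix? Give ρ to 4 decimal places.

Diagonal D = diag(-8, -11, -13, -9, 8); L, U strict lower/upper.
Jacobi: T = -D⁻¹(L+U), T[2,4] = -(-4)/(-13) = -0.3077; T[2,2] = 0.
  T[0,:] = [+0.0000 -0.3750 -0.1250 +0.6250 +0.3750]
  T[1,:] = [-0.4545 +0.0000 -0.3636 -0.3636 -0.3636]
  T[2,:] = [-0.4615 +0.3077 +0.0000 +0.4615 -0.3077]
  T[3,:] = [+0.4444 +0.2222 -0.2222 +0.0000 +0.6667]
  T[4,:] = [+0.5000 -0.2500 -0.1250 +0.7500 +0.0000]
|eigenvalues of T|: 1.2890, 0.8496, 0.5288, 0.5288, 0.4789.
ρ = 1.2890; 1.2890 > 1: divergent.

1.2890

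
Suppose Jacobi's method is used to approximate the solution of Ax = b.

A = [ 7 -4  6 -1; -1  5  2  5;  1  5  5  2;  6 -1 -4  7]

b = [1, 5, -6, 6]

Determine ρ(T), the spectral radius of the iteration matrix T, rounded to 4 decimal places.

1.2369

A = D + L + U where D = diag(7, 5, 5, 7).
Jacobi: T = -D⁻¹(L+U), T[2,3] = -(2)/(5) = -0.4000; T[2,2] = 0.
  T[0,:] = [+0.0000, +0.5714, -0.8571, +0.1429]
  T[1,:] = [+0.2000, +0.0000, -0.4000, -1.0000]
  T[2,:] = [-0.2000, -1.0000, +0.0000, -0.4000]
  T[3,:] = [-0.8571, +0.1429, +0.5714, +0.0000]
|λ(T)| sorted: 1.2369, 0.9800, 0.9800, 0.6872.
ρ = 1.2369; 1.2369 > 1 ⇒ diverges.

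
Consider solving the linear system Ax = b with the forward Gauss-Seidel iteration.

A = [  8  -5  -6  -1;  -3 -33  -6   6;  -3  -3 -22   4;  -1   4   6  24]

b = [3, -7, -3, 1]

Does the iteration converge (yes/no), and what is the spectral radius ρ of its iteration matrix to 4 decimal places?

Diagonal D = diag(8, -33, -22, 24); L, U strict lower/upper.
T_GS = -(D+L)⁻¹U: row 0 first, T[0,3] = -(-1)/(8) = +0.1250; later rows by forward substitution.
  T[0,:] = [+0.0000, +0.6250, +0.7500, +0.1250]
  T[1,:] = [+0.0000, -0.0568, -0.2500, +0.1705]
  T[2,:] = [+0.0000, -0.0775, -0.0682, +0.1415]
  T[3,:] = [+0.0000, +0.0549, +0.0900, -0.0586]
|roots of det(T-λI)|: 0.2957, 0.0714, 0.0408, 0.0000.
spectral radius ρ = 0.2957; 0.2957 < 1 ⇒ converges.

yes, ρ = 0.2957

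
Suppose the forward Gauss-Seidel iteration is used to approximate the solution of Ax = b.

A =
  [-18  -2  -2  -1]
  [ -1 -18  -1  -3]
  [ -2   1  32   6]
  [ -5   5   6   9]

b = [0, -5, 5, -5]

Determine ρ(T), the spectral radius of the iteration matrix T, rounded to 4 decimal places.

0.2396

Let D = diag(-18, -18, 32, 9); L, U the strict triangles.
Gauss-Seidel: T = -(D+L)⁻¹U, row 0 first, T[0,2] = -(-2)/(-18) = -0.1111; later rows by forward substitution.
  T[0,:] = [+0.0000 -0.1111 -0.1111 -0.0556]
  T[1,:] = [+0.0000 +0.0062 -0.0494 -0.1636]
  T[2,:] = [+0.0000 -0.0071 -0.0054 -0.1859]
  T[3,:] = [+0.0000 -0.0604 -0.0307 +0.1839]
|roots of det(T-λI)|: 0.2396, 0.0861, 0.0312, 0.0000.
ρ = 0.2396; 0.2396 < 1, so it converges for any x₀.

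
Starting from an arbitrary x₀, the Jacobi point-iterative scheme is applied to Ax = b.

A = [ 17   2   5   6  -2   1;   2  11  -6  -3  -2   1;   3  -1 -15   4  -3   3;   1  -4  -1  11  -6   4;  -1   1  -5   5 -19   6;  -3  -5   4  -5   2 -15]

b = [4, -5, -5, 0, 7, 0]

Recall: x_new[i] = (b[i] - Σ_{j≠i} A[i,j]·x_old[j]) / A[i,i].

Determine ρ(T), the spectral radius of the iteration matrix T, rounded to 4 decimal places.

A = D + L + U where D = diag(17, 11, -15, 11, -19, -15).
T_J = -D⁻¹(L+U): T[5,0] = -(-3)/(-15) = -0.2000; T[5,5] = 0.
  T[0,:] = [+0.0000, -0.1176, -0.2941, -0.3529, +0.1176, -0.0588]
  T[1,:] = [-0.1818, +0.0000, +0.5455, +0.2727, +0.1818, -0.0909]
  T[2,:] = [+0.2000, -0.0667, +0.0000, +0.2667, -0.2000, +0.2000]
  T[3,:] = [-0.0909, +0.3636, +0.0909, +0.0000, +0.5455, -0.3636]
  T[4,:] = [-0.0526, +0.0526, -0.2632, +0.2632, +0.0000, +0.3158]
  T[5,:] = [-0.2000, -0.3333, +0.2667, -0.3333, +0.1333, +0.0000]
moduli |λ_i(T)| = 0.8585, 0.6397, 0.2701, 0.2701, 0.2248, 0.1235.
spectral radius ρ = 0.8585; 0.8585 < 1 ⇒ converges.

0.8585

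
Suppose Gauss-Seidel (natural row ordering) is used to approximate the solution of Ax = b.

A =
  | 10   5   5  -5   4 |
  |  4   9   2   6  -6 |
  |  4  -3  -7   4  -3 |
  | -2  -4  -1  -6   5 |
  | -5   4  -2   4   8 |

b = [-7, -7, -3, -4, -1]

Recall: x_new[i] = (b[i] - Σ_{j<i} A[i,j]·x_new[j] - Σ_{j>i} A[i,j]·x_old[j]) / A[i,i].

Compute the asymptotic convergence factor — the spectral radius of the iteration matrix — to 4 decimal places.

1.6702

Let D = diag(10, 9, -7, -6, 8); L, U the strict triangles.
Gauss-Seidel: T = -(D+L)⁻¹U, row 0 first, T[0,1] = -(5)/(10) = -0.5000; later rows by forward substitution.
  T[0,:] = [+0.0000, -0.5000, -0.5000, +0.5000, -0.4000]
  T[1,:] = [+0.0000, +0.2222, +0.0000, -0.8889, +0.8444]
  T[2,:] = [+0.0000, -0.3810, -0.2857, +1.2381, -1.0190]
  T[3,:] = [+0.0000, +0.0820, +0.2143, +0.2196, +0.5735]
  T[4,:] = [+0.0000, -0.5599, -0.4911, +0.9567, -1.2138]
|λ(T)| sorted: 1.6702, 0.6747, 0.1713, 0.1713, 0.0000.
ρ = 1.6702; 1.6702 > 1: divergent.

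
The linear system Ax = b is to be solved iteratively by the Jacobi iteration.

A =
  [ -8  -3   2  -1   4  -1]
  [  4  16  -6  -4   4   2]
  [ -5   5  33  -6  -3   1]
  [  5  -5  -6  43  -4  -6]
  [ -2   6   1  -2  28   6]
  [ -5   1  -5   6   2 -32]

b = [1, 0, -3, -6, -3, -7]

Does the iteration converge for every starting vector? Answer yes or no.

Let D = diag(-8, 16, 33, 43, 28, -32); L, U the strict triangles.
T_J = -D⁻¹(L+U): T[4,2] = -(1)/(28) = -0.0357; T[4,4] = 0.
  T[0,:] = [+0.0000  -0.3750  +0.2500  -0.1250  +0.5000  -0.1250]
  T[1,:] = [-0.2500  +0.0000  +0.3750  +0.2500  -0.2500  -0.1250]
  T[2,:] = [+0.1515  -0.1515  +0.0000  +0.1818  +0.0909  -0.0303]
  T[3,:] = [-0.1163  +0.1163  +0.1395  +0.0000  +0.0930  +0.1395]
  T[4,:] = [+0.0714  -0.2143  -0.0357  +0.0714  +0.0000  -0.2143]
  T[5,:] = [-0.1562  +0.0312  -0.1562  +0.1875  +0.0625  +0.0000]
|eigenvalues of T|: 0.5378, 0.3883, 0.3883, 0.1352, 0.1352, 0.0778.
ρ = 0.5378; 0.5378 < 1, so it converges for any x₀.

yes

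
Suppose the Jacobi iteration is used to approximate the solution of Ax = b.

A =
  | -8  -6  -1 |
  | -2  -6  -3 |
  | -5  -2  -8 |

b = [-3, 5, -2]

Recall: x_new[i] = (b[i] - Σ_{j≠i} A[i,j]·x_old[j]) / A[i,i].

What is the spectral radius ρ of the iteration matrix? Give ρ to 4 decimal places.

Let D = diag(-8, -6, -8); L, U the strict triangles.
Jacobi: T = -D⁻¹(L+U), T[0,1] = -(-6)/(-8) = -0.7500; T[0,0] = 0.
  T[0,:] = [+0.0000  -0.7500  -0.1250]
  T[1,:] = [-0.3333  +0.0000  -0.5000]
  T[2,:] = [-0.6250  -0.2500  +0.0000]
|λ(T)| sorted: 0.8591, 0.5338, 0.5338.
ρ(T) = max|λ| = 0.8591; 0.8591 < 1, so it converges for any x₀.

0.8591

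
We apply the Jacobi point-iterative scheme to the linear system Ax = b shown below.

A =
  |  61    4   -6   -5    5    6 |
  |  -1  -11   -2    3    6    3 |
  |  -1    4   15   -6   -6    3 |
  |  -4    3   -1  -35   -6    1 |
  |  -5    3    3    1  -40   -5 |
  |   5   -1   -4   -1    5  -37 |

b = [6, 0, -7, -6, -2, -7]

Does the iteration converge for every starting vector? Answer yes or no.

Let D = diag(61, -11, 15, -35, -40, -37); L, U the strict triangles.
Jacobi T = -D⁻¹(L+U): T[3,5] = -(1)/(-35) = +0.0286; T[3,3] = 0.
  T[0,:] = [+0.0000  -0.0656  +0.0984  +0.0820  -0.0820  -0.0984]
  T[1,:] = [-0.0909  +0.0000  -0.1818  +0.2727  +0.5455  +0.2727]
  T[2,:] = [+0.0667  -0.2667  +0.0000  +0.4000  +0.4000  -0.2000]
  T[3,:] = [-0.1143  +0.0857  -0.0286  +0.0000  -0.1714  +0.0286]
  T[4,:] = [-0.1250  +0.0750  +0.0750  +0.0250  +0.0000  -0.1250]
  T[5,:] = [+0.1351  -0.0270  -0.1081  -0.0270  +0.1351  +0.0000]
|eigenvalues of T|: 0.3836, 0.3054, 0.1951, 0.1951, 0.1804, 0.0364.
ρ = 0.3836; 0.3836 < 1 ⇒ converges.

yes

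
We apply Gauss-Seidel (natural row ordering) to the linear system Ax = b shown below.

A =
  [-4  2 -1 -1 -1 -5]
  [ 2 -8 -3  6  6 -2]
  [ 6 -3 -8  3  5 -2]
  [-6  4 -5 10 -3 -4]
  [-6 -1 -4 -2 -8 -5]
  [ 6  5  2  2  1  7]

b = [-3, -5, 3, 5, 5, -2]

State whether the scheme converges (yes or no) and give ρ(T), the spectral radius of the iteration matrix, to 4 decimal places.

Let D = diag(-4, -8, -8, 10, -8, 7); L, U the strict triangles.
Gauss-Seidel: T = -(D+L)⁻¹U, row 0 first, T[0,5] = -(-5)/(-4) = -1.2500; later rows by forward substitution.
  T[0,:] = [+0.0000, +0.5000, -0.2500, -0.2500, -0.2500, -1.2500]
  T[1,:] = [+0.0000, +0.1250, -0.4375, +0.6875, +0.6875, -0.5625]
  T[2,:] = [+0.0000, +0.3281, -0.0234, -0.0703, +0.1797, -0.9766]
  T[3,:] = [+0.0000, +0.4141, +0.0133, -0.4602, -0.0352, -0.6133]
  T[4,:] = [+0.0000, -0.6582, +0.2506, +0.2518, +0.0205, +1.0244]
  T[5,:] = [+0.0000, -0.6359, +0.4939, -0.1612, -0.3210, +1.7811]
eigenvalue magnitudes: 1.4061, 0.4427, 0.2729, 0.2729, 0.2438, 0.0000.
ρ(T) = max|λ| = 1.4061; 1.4061 > 1 ⇒ diverges.

no, ρ = 1.4061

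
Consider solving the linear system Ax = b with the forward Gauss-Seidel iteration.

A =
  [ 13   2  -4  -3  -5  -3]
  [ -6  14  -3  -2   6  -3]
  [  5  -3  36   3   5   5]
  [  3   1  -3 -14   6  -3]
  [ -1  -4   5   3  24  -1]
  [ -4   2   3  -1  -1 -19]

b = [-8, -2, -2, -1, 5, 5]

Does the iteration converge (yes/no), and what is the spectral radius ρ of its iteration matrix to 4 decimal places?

yes, ρ = 0.2083

Diagonal D = diag(13, 14, 36, -14, 24, -19); L, U strict lower/upper.
Gauss-Seidel: T = -(D+L)⁻¹U, row 0 first, T[0,1] = -(2)/(13) = -0.1538; later rows by forward substitution.
  T[0,:] = [+0.0000, -0.1538, +0.3077, +0.2308, +0.3846, +0.2308]
  T[1,:] = [+0.0000, -0.0659, +0.3462, +0.2418, -0.2637, +0.3132]
  T[2,:] = [+0.0000, +0.0159, -0.0139, -0.0952, -0.2143, -0.1448]
  T[3,:] = [+0.0000, -0.0411, +0.0936, +0.0871, +0.5381, -0.1114]
  T[4,:] = [+0.0000, -0.0156, +0.0617, +0.0589, -0.0505, +0.1476]
  T[5,:] = [+0.0000, +0.0309, -0.0387, -0.0459, -0.1682, -0.0404]
|eigenvalues of T|: 0.2083, 0.0921, 0.0921, 0.0765, 0.0765, 0.0000.
spectral radius ρ = 0.2083; 0.2083 < 1, so it converges for any x₀.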